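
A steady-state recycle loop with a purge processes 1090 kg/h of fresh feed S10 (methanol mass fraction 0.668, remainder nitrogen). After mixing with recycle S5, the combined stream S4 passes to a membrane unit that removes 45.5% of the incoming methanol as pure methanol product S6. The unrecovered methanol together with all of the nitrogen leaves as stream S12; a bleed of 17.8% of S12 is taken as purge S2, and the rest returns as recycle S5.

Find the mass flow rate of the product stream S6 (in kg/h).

600.2 kg/h

methanol in S4: m_A = 1090×0.668 + (1−0.178)·(1−0.455)·m_A, so m_A = 728.12/0.5520 = 1319 kg/h.
Product S6 = 0.455×1319 = 600.16 kg/h.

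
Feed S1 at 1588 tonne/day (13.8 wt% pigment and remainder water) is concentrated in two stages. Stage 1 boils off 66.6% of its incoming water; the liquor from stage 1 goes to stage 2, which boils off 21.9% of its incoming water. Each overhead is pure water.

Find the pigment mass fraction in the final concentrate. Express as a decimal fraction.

water in feed = 1588×0.862 = 1368.9 tonne/day.
After stage 1: water left = (1−0.666)×1368.9 = 457.2; stream total = 676.34 tonne/day.
After stage 2: water left = (1−0.219)×457.2 = 357.07; final concentrate = 576.22 tonne/day.
pigment fraction = 219.14/576.22 = 0.380.

0.380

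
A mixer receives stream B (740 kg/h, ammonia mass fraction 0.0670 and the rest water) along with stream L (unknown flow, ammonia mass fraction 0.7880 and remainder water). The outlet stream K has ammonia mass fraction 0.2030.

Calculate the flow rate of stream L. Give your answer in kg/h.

172 kg/h

Let L be the unknown flow. Total out = 740 + L.
ammonia balance: 49.58 + 0.788·L = 0.203·(740 + L)
(0.788 − 0.203)·L = 0.203×740 − 49.58 = 100.64
L = 100.64 / 0.585 = 172.03 kg/h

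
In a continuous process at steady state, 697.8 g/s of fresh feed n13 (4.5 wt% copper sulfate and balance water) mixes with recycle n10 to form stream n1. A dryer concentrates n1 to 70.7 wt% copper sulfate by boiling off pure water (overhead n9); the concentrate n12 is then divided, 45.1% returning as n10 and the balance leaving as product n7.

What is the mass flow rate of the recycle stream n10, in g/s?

Overall copper sulfate balance (none leaves overhead): copper sulfate in fresh feed = copper sulfate in product, i.e. 697.8×0.045 = (1−0.451)·n12·0.707.
n12 = 31.401/(0.707×0.549) = 80.901 g/s.
Recycle n10 = 0.451×80.901 = 36.486 g/s.

36.49 g/s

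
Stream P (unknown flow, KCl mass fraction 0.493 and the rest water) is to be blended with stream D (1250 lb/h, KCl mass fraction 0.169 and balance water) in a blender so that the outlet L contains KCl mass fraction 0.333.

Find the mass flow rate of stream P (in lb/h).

Let P be the unknown flow. Total out = 1250 + P.
KCl balance: 211.25 + 0.493·P = 0.333·(1250 + P)
(0.493 − 0.333)·P = 0.333×1250 − 211.25 = 205
P = 205 / 0.160 = 1281.3 lb/h

1281 lb/h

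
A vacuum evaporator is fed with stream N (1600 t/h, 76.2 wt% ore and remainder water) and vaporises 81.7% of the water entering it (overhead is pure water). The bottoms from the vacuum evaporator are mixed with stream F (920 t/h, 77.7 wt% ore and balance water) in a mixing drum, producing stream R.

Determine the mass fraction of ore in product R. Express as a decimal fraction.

Vapour removed = 0.817×0.238×1600 = 311.11 t/h; concentrate = 1288.9 t/h.
ore reaching the mixer = 1219.2 (from concentrate) + 920×0.777 = 1934 t/h.
Product flow = 1288.9 + 920 = 2208.9 t/h; ore fraction = 0.8756.

0.8756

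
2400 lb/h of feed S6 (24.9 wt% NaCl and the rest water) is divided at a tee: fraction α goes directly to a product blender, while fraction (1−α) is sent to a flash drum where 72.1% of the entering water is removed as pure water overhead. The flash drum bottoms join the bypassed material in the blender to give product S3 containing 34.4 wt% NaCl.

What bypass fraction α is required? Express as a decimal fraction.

All 2400×0.249 = 597.6 lb/h of NaCl reaches S3, so S3 = 597.6/0.344 = 1737.2 lb/h and vapour = 662.79 lb/h.
The evaporator receives (1−α)·2400 of feed at 0.751 water and removes 0.721 of that water:
0.721×0.751×(1−α)×2400 = 662.79
(1−α) = 662.79/1299.5 = 0.5100;  α = 0.4900.

0.490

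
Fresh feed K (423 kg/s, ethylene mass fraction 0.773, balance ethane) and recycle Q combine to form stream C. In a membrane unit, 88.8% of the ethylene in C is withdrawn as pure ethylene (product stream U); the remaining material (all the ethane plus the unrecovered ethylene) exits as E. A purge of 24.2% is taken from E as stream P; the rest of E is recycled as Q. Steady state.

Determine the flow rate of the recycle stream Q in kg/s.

ethane enters only via K and leaves only via the purge: 423×0.227 = 0.242×(ethane in E), and the membrane unit passes all ethane, so ethane in C = ethane in E = 396.78 kg/s.
ethylene in C: m_A = 423×0.773 + (1−0.242)·(1−0.888)·m_A, so m_A = 326.98/0.9151 = 357.31 kg/s.
E = (1−0.888)×357.31 + 396.78 = 436.8 kg/s.
Recycle Q = (1−0.242)×436.8 = 331.09 kg/s.

331.1 kg/s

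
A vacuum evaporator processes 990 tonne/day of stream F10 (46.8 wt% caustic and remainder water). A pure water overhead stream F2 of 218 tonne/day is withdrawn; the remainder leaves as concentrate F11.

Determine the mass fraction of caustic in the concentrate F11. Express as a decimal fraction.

caustic is not removed: 990×0.468 = 463.32 tonne/day of caustic enters F11.
Concentrate = 990 − 218 = 772 tonne/day.
Mass fraction = 463.32/772 = 0.6002.

0.6002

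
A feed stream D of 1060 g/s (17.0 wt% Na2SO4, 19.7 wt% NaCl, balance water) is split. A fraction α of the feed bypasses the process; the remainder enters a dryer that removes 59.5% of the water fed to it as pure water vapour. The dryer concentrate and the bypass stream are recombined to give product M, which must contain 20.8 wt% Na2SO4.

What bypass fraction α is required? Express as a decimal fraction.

All 1060×0.170 = 180.2 g/s of Na2SO4 reaches M, so M = 180.2/0.208 = 866.35 g/s and vapour = 193.65 g/s.
The evaporator receives (1−α)·1060 of feed at 0.633 water and removes 0.595 of that water:
0.595×0.633×(1−α)×1060 = 193.65
(1−α) = 193.65/399.23 = 0.4851;  α = 0.5149.

0.515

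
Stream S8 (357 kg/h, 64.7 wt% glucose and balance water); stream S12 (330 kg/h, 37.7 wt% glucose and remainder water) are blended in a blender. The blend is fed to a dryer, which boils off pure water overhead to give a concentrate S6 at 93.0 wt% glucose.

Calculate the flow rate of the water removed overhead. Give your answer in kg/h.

glucose entering = 357×0.647 + 330×0.377 = 355.39 kg/h.
All glucose reports to S6, so S6 = 355.39/0.930 = 382.14 kg/h.
Total feed = 687 kg/h; overhead = 687 − 382.14 = 304.86 kg/h.

304.9 kg/h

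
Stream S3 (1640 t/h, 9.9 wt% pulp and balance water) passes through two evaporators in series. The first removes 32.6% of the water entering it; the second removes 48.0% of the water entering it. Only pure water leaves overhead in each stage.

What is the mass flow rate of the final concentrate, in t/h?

water in feed = 1640×0.901 = 1477.6 t/h.
After stage 1: water left = (1−0.326)×1477.6 = 995.93; stream total = 1158.3 t/h.
After stage 2: water left = (1−0.480)×995.93 = 517.88; final concentrate = 680.24 t/h.

680.2 t/h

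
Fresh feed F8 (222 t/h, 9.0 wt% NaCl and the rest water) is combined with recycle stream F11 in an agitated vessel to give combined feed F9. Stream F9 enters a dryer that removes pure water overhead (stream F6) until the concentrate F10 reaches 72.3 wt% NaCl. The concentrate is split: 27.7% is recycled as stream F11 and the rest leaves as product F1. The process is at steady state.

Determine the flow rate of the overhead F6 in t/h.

194.4 t/h

Overall NaCl balance (none leaves overhead): NaCl in fresh feed = NaCl in product, i.e. 222×0.090 = (1−0.277)·F10·0.723.
F10 = 19.98/(0.723×0.723) = 38.222 t/h.
Recycle F11 = 0.277×38.222 = 10.588 t/h.
Combined feed F9 = 222 + 10.588 = 232.59 t/h.
Overhead F6 = F9 − F10 = 232.59 − 38.222 = 194.37 t/h.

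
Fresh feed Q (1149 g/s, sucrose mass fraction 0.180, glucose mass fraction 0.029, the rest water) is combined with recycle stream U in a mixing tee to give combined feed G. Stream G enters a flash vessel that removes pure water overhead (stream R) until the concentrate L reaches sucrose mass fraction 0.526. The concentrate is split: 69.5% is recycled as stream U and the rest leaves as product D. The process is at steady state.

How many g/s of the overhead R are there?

Overall sucrose balance (none leaves overhead): sucrose in fresh feed = sucrose in product, i.e. 1149×0.180 = (1−0.695)·L·0.526.
L = 206.82/(0.526×0.305) = 1289.2 g/s.
Recycle U = 0.695×1289.2 = 895.97 g/s.
Combined feed G = 1149 + 895.97 = 2045 g/s.
Overhead R = G − L = 2045 − 1289.2 = 755.81 g/s.

755.8 g/s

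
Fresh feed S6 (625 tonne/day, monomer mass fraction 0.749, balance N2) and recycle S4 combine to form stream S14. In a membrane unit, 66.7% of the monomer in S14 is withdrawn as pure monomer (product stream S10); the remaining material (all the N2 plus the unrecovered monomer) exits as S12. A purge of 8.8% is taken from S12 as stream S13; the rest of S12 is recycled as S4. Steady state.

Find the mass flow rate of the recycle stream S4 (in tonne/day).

1830 tonne/day

N2 enters only via S6 and leaves only via the purge: 625×0.251 = 0.088×(N2 in S12), and the membrane unit passes all N2, so N2 in S14 = N2 in S12 = 1782.7 tonne/day.
monomer in S14: m_A = 625×0.749 + (1−0.088)·(1−0.667)·m_A, so m_A = 468.12/0.6963 = 672.3 tonne/day.
S12 = (1−0.667)×672.3 + 1782.7 = 2006.5 tonne/day.
Recycle S4 = (1−0.088)×2006.5 = 1830 tonne/day.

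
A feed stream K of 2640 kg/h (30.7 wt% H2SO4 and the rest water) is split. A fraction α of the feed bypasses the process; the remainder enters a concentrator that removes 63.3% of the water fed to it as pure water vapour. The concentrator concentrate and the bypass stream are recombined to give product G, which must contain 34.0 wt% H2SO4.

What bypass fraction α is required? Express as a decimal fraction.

0.779

All 2640×0.307 = 810.48 kg/h of H2SO4 reaches G, so G = 810.48/0.340 = 2383.8 kg/h and vapour = 256.24 kg/h.
The evaporator receives (1−α)·2640 of feed at 0.693 water and removes 0.633 of that water:
0.633×0.693×(1−α)×2640 = 256.24
(1−α) = 256.24/1158.1 = 0.2213;  α = 0.7787.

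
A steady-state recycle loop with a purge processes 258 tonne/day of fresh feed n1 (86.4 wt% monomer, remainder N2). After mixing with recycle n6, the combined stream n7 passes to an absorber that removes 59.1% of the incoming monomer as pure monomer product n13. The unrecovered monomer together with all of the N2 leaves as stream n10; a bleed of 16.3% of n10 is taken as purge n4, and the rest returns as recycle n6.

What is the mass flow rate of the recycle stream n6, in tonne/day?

296.2 tonne/day

N2 enters only via n1 and leaves only via the purge: 258×0.136 = 0.163×(N2 in n10), and the absorber passes all N2, so N2 in n7 = N2 in n10 = 215.26 tonne/day.
monomer in n7: m_A = 258×0.864 + (1−0.163)·(1−0.591)·m_A, so m_A = 222.91/0.6577 = 338.94 tonne/day.
n10 = (1−0.591)×338.94 + 215.26 = 353.89 tonne/day.
Recycle n6 = (1−0.163)×353.89 = 296.21 tonne/day.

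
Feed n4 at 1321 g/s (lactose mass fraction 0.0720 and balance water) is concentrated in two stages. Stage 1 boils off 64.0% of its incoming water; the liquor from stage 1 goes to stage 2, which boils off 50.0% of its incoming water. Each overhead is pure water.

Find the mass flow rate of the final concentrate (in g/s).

315.8 g/s

water in feed = 1321×0.928 = 1225.9 g/s.
After stage 1: water left = (1−0.640)×1225.9 = 441.32; stream total = 536.43 g/s.
After stage 2: water left = (1−0.500)×441.32 = 220.66; final concentrate = 315.77 g/s.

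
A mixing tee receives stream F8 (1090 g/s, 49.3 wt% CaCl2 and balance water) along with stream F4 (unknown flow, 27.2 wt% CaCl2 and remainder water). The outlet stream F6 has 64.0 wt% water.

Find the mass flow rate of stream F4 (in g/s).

Let F4 be the unknown flow. Total out = 1090 + F4.
water balance: 552.63 + 0.728·F4 = 0.640·(1090 + F4)
(0.728 − 0.640)·F4 = 0.640×1090 − 552.63 = 144.97
F4 = 144.97 / 0.088 = 1647.4 g/s

1647 g/s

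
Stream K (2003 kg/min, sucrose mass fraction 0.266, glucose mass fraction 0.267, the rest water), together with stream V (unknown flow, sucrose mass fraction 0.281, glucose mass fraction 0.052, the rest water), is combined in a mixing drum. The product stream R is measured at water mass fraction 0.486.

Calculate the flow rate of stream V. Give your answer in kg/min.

210.3 kg/min

Let V be the unknown flow. Total out = 2003 + V.
water balance: 935.4 + 0.667·V = 0.486·(2003 + V)
(0.667 − 0.486)·V = 0.486×2003 − 935.4 = 38.057
V = 38.057 / 0.181 = 210.26 kg/min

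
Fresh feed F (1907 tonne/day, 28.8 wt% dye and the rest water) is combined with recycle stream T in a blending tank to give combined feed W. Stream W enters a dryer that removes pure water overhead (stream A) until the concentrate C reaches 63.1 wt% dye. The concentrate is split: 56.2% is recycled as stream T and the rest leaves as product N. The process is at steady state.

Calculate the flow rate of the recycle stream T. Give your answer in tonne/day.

Overall dye balance (none leaves overhead): dye in fresh feed = dye in product, i.e. 1907×0.288 = (1−0.562)·C·0.631.
C = 549.22/(0.631×0.438) = 1987.2 tonne/day.
Recycle T = 0.562×1987.2 = 1116.8 tonne/day.

1117 tonne/day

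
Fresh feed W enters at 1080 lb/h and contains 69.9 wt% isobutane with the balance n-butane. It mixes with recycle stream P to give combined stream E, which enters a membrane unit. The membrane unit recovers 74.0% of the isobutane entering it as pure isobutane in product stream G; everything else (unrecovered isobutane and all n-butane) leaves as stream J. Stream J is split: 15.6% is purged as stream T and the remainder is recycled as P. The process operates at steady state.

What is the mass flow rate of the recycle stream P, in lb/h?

1971 lb/h

n-butane enters only via W and leaves only via the purge: 1080×0.301 = 0.156×(n-butane in J), and the membrane unit passes all n-butane, so n-butane in E = n-butane in J = 2083.8 lb/h.
isobutane in E: m_A = 1080×0.699 + (1−0.156)·(1−0.740)·m_A, so m_A = 754.92/0.7806 = 967.15 lb/h.
J = (1−0.740)×967.15 + 2083.8 = 2335.3 lb/h.
Recycle P = (1−0.156)×2335.3 = 1971 lb/h.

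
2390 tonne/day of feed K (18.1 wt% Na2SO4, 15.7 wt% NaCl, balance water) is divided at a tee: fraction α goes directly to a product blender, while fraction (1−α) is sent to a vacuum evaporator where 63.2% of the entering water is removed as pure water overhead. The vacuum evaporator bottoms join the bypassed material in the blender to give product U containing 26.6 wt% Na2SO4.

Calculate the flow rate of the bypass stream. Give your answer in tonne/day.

All 2390×0.181 = 432.59 tonne/day of Na2SO4 reaches U, so U = 432.59/0.266 = 1626.3 tonne/day and vapour = 763.72 tonne/day.
The evaporator receives (1−α)·2390 of feed at 0.662 water and removes 0.632 of that water:
0.632×0.662×(1−α)×2390 = 763.72
(1−α) = 763.72/999.94 = 0.7638;  α = 0.2362.
Bypass flow = 0.2362×2390 = 564.59 tonne/day.

564.6 tonne/day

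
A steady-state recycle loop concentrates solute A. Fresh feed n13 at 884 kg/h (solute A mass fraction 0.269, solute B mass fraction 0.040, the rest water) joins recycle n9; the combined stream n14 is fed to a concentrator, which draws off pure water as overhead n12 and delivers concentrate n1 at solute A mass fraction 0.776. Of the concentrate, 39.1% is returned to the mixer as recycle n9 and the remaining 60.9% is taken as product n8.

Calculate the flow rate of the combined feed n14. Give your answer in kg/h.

Overall solute A balance (none leaves overhead): solute A in fresh feed = solute A in product, i.e. 884×0.269 = (1−0.391)·n1·0.776.
n1 = 237.8/(0.776×0.609) = 503.18 kg/h.
Recycle n9 = 0.391×503.18 = 196.74 kg/h.
Combined feed n14 = 884 + 196.74 = 1080.7 kg/h.

1081 kg/h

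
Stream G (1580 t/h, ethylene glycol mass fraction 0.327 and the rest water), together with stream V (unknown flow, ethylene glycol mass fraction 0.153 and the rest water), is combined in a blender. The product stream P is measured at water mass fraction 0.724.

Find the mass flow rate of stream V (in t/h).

655.1 t/h

Let V be the unknown flow. Total out = 1580 + V.
water balance: 1063.3 + 0.847·V = 0.724·(1580 + V)
(0.847 − 0.724)·V = 0.724×1580 − 1063.3 = 80.58
V = 80.58 / 0.123 = 655.12 t/h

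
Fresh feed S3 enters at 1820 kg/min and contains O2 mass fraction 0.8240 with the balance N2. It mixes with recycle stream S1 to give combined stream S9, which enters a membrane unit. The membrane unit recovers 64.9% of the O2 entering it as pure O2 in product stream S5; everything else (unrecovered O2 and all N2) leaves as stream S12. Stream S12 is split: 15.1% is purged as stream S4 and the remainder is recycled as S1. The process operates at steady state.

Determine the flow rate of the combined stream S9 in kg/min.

4258 kg/min

N2 enters only via S3 and leaves only via the purge: 1820×0.176 = 0.151×(N2 in S12), and the membrane unit passes all N2, so N2 in S9 = N2 in S12 = 2121.3 kg/min.
O2 in S9: m_A = 1820×0.824 + (1−0.151)·(1−0.649)·m_A, so m_A = 1499.7/0.7020 = 2136.3 kg/min.
S9 = 2136.3 + 2121.3 = 4257.6 kg/min.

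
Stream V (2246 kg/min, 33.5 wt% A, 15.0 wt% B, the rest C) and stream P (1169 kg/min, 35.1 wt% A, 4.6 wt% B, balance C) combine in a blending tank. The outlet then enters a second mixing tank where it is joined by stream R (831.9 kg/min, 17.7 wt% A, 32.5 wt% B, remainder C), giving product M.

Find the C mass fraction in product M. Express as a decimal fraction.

Overall, product flow = 4246.9 kg/min.
C in = 2246×0.515 + 1169×0.603 + 831.9×0.498 = 2275.9 kg/min.
C fraction in M = 0.5359.

0.5359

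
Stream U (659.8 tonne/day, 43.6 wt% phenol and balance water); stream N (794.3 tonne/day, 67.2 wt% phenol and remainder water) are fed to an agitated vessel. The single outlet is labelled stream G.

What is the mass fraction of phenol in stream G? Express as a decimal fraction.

0.565

Total flow out = 659.8 + 794.3 = 1454.1 tonne/day.
phenol in = 659.8×0.436 + 794.3×0.672 = 821.44 tonne/day.
phenol mass fraction in G = 821.44/1454.1 = 0.565.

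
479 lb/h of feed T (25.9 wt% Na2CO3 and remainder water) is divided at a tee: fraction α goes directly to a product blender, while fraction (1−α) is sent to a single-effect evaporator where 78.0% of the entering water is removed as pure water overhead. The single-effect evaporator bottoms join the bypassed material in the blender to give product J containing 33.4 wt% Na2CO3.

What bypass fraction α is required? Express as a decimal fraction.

All 479×0.259 = 124.06 lb/h of Na2CO3 reaches J, so J = 124.06/0.334 = 371.44 lb/h and vapour = 107.56 lb/h.
The evaporator receives (1−α)·479 of feed at 0.741 water and removes 0.780 of that water:
0.780×0.741×(1−α)×479 = 107.56
(1−α) = 107.56/276.85 = 0.3885;  α = 0.6115.

0.611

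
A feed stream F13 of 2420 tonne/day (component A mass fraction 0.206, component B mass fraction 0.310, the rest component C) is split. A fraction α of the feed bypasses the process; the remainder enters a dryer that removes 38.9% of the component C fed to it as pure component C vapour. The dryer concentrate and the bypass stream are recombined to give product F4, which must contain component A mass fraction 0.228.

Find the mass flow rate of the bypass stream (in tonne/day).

1180 tonne/day

All 2420×0.206 = 498.52 tonne/day of component A reaches F4, so F4 = 498.52/0.228 = 2186.5 tonne/day and vapour = 233.51 tonne/day.
The evaporator receives (1−α)·2420 of feed at 0.484 component C and removes 0.389 of that component C:
0.389×0.484×(1−α)×2420 = 233.51
(1−α) = 233.51/455.63 = 0.5125;  α = 0.4875.
Bypass flow = 0.4875×2420 = 1179.8 tonne/day.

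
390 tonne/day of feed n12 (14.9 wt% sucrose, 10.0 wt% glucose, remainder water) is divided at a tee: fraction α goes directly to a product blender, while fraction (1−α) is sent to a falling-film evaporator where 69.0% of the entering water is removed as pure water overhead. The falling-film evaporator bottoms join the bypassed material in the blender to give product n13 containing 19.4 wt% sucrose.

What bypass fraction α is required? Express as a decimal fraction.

All 390×0.149 = 58.11 tonne/day of sucrose reaches n13, so n13 = 58.11/0.194 = 299.54 tonne/day and vapour = 90.464 tonne/day.
The evaporator receives (1−α)·390 of feed at 0.751 water and removes 0.690 of that water:
0.690×0.751×(1−α)×390 = 90.464
(1−α) = 90.464/202.09 = 0.4476;  α = 0.5524.

0.552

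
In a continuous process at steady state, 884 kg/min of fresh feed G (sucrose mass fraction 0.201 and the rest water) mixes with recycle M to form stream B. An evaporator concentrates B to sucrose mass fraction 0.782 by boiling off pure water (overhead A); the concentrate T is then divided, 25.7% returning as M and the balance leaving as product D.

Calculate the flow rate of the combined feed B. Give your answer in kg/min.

Overall sucrose balance (none leaves overhead): sucrose in fresh feed = sucrose in product, i.e. 884×0.201 = (1−0.257)·T·0.782.
T = 177.68/(0.782×0.743) = 305.81 kg/min.
Recycle M = 0.257×305.81 = 78.593 kg/min.
Combined feed B = 884 + 78.593 = 962.59 kg/min.

962.6 kg/min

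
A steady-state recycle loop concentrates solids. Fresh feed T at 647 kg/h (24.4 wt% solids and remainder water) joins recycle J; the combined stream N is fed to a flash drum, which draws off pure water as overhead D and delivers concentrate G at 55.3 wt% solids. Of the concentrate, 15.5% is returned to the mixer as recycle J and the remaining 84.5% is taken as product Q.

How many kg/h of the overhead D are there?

361.5 kg/h

Overall solids balance (none leaves overhead): solids in fresh feed = solids in product, i.e. 647×0.244 = (1−0.155)·G·0.553.
G = 157.87/(0.553×0.845) = 337.84 kg/h.
Recycle J = 0.155×337.84 = 52.365 kg/h.
Combined feed N = 647 + 52.365 = 699.37 kg/h.
Overhead D = N − G = 699.37 − 337.84 = 361.52 kg/h.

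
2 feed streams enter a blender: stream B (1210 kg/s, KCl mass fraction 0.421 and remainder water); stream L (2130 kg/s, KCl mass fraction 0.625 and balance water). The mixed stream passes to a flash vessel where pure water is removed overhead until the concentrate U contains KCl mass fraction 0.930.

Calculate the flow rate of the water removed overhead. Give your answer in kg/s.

1361 kg/s

KCl entering = 1210×0.421 + 2130×0.625 = 1840.7 kg/s.
All KCl reports to U, so U = 1840.7/0.930 = 1979.2 kg/s.
Total feed = 3340 kg/s; overhead = 3340 − 1979.2 = 1360.8 kg/s.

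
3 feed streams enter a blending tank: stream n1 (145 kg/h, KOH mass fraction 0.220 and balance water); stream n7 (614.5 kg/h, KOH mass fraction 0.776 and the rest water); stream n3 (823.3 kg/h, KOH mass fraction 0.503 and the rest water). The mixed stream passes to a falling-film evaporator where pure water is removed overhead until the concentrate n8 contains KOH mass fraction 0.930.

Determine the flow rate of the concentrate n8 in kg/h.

KOH entering = 145×0.220 + 614.5×0.776 + 823.3×0.503 = 922.87 kg/h.
All KOH reports to n8, so n8 = 922.87/0.930 = 992.34 kg/h.

992.3 kg/h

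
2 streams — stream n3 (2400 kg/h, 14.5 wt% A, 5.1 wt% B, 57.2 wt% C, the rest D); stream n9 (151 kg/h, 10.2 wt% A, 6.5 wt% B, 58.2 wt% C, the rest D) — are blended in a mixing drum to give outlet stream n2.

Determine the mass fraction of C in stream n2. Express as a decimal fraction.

0.573

Total flow out = 2400 + 151 = 2551 kg/h.
C in = 2400×0.572 + 151×0.582 = 1460.7 kg/h.
C mass fraction in n2 = 1460.7/2551 = 0.573.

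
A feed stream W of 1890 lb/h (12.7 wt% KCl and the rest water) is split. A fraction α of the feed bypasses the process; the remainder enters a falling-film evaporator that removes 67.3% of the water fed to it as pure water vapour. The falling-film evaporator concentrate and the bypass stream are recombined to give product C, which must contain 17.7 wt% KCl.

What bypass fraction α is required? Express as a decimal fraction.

All 1890×0.127 = 240.03 lb/h of KCl reaches C, so C = 240.03/0.177 = 1356.1 lb/h and vapour = 533.9 lb/h.
The evaporator receives (1−α)·1890 of feed at 0.873 water and removes 0.673 of that water:
0.673×0.873×(1−α)×1890 = 533.9
(1−α) = 533.9/1110.4 = 0.4808;  α = 0.5192.

0.519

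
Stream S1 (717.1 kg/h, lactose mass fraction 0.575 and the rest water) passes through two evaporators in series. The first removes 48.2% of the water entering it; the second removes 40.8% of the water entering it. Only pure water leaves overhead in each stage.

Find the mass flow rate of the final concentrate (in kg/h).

water in feed = 717.1×0.425 = 304.77 kg/h.
After stage 1: water left = (1−0.482)×304.77 = 157.87; stream total = 570.2 kg/h.
After stage 2: water left = (1−0.408)×157.87 = 93.459; final concentrate = 505.79 kg/h.

505.8 kg/h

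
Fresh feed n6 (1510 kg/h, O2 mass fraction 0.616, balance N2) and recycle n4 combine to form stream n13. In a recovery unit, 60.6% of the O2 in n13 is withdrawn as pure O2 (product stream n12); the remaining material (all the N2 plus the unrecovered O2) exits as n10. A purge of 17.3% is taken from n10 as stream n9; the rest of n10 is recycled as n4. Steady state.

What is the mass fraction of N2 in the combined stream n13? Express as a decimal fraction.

0.708

N2 enters only via n6 and leaves only via the purge: 1510×0.384 = 0.173×(N2 in n10), and the recovery unit passes all N2, so N2 in n13 = N2 in n10 = 3351.7 kg/h.
O2 in n13: m_A = 1510×0.616 + (1−0.173)·(1−0.606)·m_A, so m_A = 930.16/0.6742 = 1379.7 kg/h.
n13 = 1379.7 + 3351.7 = 4731.4 kg/h.
N2 fraction in n13 = 3351.7/4731.4 = 0.708.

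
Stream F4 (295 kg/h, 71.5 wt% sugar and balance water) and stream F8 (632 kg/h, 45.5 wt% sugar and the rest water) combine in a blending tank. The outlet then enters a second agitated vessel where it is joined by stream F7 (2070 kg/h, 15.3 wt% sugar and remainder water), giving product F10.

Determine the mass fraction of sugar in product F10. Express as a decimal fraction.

0.272

Overall, product flow = 2997 kg/h.
sugar in = 295×0.715 + 632×0.455 + 2070×0.153 = 815.19 kg/h.
sugar fraction in F10 = 0.272.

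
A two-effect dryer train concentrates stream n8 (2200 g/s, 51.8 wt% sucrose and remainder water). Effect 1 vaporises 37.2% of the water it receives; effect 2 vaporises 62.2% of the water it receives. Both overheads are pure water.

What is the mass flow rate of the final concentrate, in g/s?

1391 g/s

water in feed = 2200×0.482 = 1060.4 g/s.
After stage 1: water left = (1−0.372)×1060.4 = 665.93; stream total = 1805.5 g/s.
After stage 2: water left = (1−0.622)×665.93 = 251.72; final concentrate = 1391.3 g/s.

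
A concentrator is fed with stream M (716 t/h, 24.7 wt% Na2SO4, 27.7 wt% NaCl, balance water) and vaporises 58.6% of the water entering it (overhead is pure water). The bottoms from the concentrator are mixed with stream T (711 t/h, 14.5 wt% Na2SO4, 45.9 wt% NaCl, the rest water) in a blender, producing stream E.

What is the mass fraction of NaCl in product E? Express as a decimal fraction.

Vapour removed = 0.586×0.476×716 = 199.72 t/h; concentrate = 516.28 t/h.
NaCl reaching the mixer = 198.33 (from concentrate) + 711×0.459 = 524.68 t/h.
Product flow = 516.28 + 711 = 1227.3 t/h; NaCl fraction = 0.428.

0.428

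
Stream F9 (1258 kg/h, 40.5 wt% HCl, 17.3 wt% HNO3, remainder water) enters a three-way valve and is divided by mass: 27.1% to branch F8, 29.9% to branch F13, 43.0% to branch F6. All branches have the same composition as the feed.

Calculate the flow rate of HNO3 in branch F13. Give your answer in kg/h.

65.07 kg/h

Branch F13 total = 0.299×1258 = 376.14 kg/h.
HNO3 in F13 = 0.173×376.14 = 65.073 kg/h.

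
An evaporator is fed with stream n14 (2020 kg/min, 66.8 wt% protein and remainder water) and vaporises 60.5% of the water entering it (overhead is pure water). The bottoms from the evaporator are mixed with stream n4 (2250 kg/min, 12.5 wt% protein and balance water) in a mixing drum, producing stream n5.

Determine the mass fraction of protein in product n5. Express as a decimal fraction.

Vapour removed = 0.605×0.332×2020 = 405.74 kg/min; concentrate = 1614.3 kg/min.
protein reaching the mixer = 1349.4 (from concentrate) + 2250×0.125 = 1630.6 kg/min.
Product flow = 1614.3 + 2250 = 3864.3 kg/min; protein fraction = 0.4220.

0.4220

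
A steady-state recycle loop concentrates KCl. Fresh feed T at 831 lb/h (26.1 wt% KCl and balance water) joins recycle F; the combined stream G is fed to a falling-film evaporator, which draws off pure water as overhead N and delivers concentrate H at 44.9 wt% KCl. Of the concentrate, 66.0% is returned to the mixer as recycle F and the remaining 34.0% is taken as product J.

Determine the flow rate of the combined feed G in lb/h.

Overall KCl balance (none leaves overhead): KCl in fresh feed = KCl in product, i.e. 831×0.261 = (1−0.660)·H·0.449.
H = 216.89/(0.449×0.340) = 1420.7 lb/h.
Recycle F = 0.660×1420.7 = 937.69 lb/h.
Combined feed G = 831 + 937.69 = 1768.7 lb/h.

1769 lb/h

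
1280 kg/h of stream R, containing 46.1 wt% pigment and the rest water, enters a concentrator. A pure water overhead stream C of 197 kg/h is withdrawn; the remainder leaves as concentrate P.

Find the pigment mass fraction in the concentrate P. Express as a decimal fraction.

pigment is not removed: 1280×0.461 = 590.08 kg/h of pigment enters P.
Concentrate = 1280 − 197 = 1083 kg/h.
Mass fraction = 590.08/1083 = 0.545.

0.545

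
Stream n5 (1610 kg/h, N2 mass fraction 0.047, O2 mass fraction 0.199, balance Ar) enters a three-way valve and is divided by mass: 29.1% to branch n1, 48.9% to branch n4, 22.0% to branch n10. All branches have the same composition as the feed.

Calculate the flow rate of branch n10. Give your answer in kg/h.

354.2 kg/h

Branch n10 flow = 0.220×1610 = 354.2 kg/h.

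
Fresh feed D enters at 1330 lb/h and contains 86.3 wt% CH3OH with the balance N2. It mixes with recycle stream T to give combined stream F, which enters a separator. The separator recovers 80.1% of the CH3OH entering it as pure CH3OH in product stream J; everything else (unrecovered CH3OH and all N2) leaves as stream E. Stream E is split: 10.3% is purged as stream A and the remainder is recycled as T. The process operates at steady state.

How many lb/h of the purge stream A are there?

N2 enters only via D and leaves only via the purge: 1330×0.137 = 0.103×(N2 in E), and the separator passes all N2, so N2 in F = N2 in E = 1769 lb/h.
CH3OH in F: m_A = 1330×0.863 + (1−0.103)·(1−0.801)·m_A, so m_A = 1147.8/0.8215 = 1397.2 lb/h.
E = (1−0.801)×1397.2 + 1769 = 2047.1 lb/h.
Purge A = 0.103×2047.1 = 210.85 lb/h.

210.8 lb/h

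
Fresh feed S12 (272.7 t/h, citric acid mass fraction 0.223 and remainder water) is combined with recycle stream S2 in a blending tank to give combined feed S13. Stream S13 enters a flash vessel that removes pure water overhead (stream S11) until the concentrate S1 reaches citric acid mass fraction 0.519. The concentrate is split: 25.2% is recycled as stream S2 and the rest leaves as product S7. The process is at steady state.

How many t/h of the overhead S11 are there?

Overall citric acid balance (none leaves overhead): citric acid in fresh feed = citric acid in product, i.e. 272.7×0.223 = (1−0.252)·S1·0.519.
S1 = 60.812/(0.519×0.748) = 156.65 t/h.
Recycle S2 = 0.252×156.65 = 39.475 t/h.
Combined feed S13 = 272.7 + 39.475 = 312.17 t/h.
Overhead S11 = S13 − S1 = 312.17 − 156.65 = 155.53 t/h.

155.5 t/h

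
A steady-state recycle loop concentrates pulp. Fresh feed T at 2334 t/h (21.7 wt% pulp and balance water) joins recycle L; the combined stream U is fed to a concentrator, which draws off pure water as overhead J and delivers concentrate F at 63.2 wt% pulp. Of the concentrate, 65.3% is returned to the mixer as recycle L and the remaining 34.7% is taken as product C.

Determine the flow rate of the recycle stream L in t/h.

Overall pulp balance (none leaves overhead): pulp in fresh feed = pulp in product, i.e. 2334×0.217 = (1−0.653)·F·0.632.
F = 506.48/(0.632×0.347) = 2309.5 t/h.
Recycle L = 0.653×2309.5 = 1508.1 t/h.

1508 t/h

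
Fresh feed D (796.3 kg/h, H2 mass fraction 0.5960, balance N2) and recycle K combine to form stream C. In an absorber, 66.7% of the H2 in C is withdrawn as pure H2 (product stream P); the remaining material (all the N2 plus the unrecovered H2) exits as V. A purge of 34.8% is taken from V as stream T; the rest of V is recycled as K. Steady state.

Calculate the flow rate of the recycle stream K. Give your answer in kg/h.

734.4 kg/h

N2 enters only via D and leaves only via the purge: 796.3×0.404 = 0.348×(N2 in V), and the absorber passes all N2, so N2 in C = N2 in V = 924.44 kg/h.
H2 in C: m_A = 796.3×0.596 + (1−0.348)·(1−0.667)·m_A, so m_A = 474.59/0.7829 = 606.21 kg/h.
V = (1−0.667)×606.21 + 924.44 = 1126.3 kg/h.
Recycle K = (1−0.348)×1126.3 = 734.35 kg/h.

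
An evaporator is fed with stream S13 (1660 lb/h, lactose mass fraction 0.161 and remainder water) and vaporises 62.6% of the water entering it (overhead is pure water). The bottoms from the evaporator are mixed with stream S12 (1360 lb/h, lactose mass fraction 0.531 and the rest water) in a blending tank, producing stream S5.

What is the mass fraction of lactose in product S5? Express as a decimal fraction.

Vapour removed = 0.626×0.839×1660 = 871.86 lb/h; concentrate = 788.14 lb/h.
lactose reaching the mixer = 267.26 (from concentrate) + 1360×0.531 = 989.42 lb/h.
Product flow = 788.14 + 1360 = 2148.1 lb/h; lactose fraction = 0.461.

0.461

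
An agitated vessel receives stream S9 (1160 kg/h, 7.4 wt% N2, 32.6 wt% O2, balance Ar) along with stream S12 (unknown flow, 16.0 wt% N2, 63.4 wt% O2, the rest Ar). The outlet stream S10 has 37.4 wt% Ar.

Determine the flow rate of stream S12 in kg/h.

Let S12 be the unknown flow. Total out = 1160 + S12.
Ar balance: 696 + 0.206·S12 = 0.374·(1160 + S12)
(0.206 − 0.374)·S12 = 0.374×1160 − 696 = -262.16
S12 = -262.16 / -0.168 = 1560.5 kg/h

1560 kg/h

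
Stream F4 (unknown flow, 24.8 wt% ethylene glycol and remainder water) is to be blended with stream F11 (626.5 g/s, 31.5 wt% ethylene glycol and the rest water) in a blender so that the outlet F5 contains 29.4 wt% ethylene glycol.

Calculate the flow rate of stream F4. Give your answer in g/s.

Let F4 be the unknown flow. Total out = 626.5 + F4.
ethylene glycol balance: 197.35 + 0.248·F4 = 0.294·(626.5 + F4)
(0.248 − 0.294)·F4 = 0.294×626.5 − 197.35 = -13.156
F4 = -13.156 / -0.046 = 286.01 g/s

286 g/s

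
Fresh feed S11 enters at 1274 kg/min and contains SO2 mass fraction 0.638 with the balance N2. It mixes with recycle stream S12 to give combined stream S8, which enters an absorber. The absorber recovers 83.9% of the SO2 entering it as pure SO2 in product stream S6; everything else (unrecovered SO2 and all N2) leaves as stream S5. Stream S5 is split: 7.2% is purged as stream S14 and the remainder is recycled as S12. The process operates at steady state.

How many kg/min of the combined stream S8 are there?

N2 enters only via S11 and leaves only via the purge: 1274×0.362 = 0.072×(N2 in S5), and the absorber passes all N2, so N2 in S8 = N2 in S5 = 6405.4 kg/min.
SO2 in S8: m_A = 1274×0.638 + (1−0.072)·(1−0.839)·m_A, so m_A = 812.81/0.8506 = 955.58 kg/min.
S8 = 955.58 + 6405.4 = 7361 kg/min.

7361 kg/min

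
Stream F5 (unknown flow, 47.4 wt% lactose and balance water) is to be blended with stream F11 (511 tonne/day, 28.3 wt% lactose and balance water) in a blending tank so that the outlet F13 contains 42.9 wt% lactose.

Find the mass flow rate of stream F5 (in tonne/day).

Let F5 be the unknown flow. Total out = 511 + F5.
lactose balance: 144.61 + 0.474·F5 = 0.429·(511 + F5)
(0.474 − 0.429)·F5 = 0.429×511 − 144.61 = 74.606
F5 = 74.606 / 0.045 = 1657.9 tonne/day

1658 tonne/day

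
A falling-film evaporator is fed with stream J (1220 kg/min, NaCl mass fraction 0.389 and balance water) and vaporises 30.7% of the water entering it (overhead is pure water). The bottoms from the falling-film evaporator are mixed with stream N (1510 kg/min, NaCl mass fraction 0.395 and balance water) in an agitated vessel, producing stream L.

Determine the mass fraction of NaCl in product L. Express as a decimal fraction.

0.428

Vapour removed = 0.307×0.611×1220 = 228.84 kg/min; concentrate = 991.16 kg/min.
NaCl reaching the mixer = 474.58 (from concentrate) + 1510×0.395 = 1071 kg/min.
Product flow = 991.16 + 1510 = 2501.2 kg/min; NaCl fraction = 0.428.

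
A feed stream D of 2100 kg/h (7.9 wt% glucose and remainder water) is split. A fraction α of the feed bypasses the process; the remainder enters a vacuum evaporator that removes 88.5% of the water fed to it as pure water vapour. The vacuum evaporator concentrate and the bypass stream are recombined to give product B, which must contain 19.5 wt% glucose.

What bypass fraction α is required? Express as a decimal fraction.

All 2100×0.079 = 165.9 kg/h of glucose reaches B, so B = 165.9/0.195 = 850.77 kg/h and vapour = 1249.2 kg/h.
The evaporator receives (1−α)·2100 of feed at 0.921 water and removes 0.885 of that water:
0.885×0.921×(1−α)×2100 = 1249.2
(1−α) = 1249.2/1711.7 = 0.7298;  α = 0.2702.

0.270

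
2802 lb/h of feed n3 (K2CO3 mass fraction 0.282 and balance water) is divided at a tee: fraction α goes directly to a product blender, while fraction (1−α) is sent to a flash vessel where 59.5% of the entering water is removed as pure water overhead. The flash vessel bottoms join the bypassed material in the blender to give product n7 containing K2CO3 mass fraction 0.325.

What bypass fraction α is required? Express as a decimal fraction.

All 2802×0.282 = 790.16 lb/h of K2CO3 reaches n7, so n7 = 790.16/0.325 = 2431.3 lb/h and vapour = 370.73 lb/h.
The evaporator receives (1−α)·2802 of feed at 0.718 water and removes 0.595 of that water:
0.595×0.718×(1−α)×2802 = 370.73
(1−α) = 370.73/1197 = 0.3097;  α = 0.6903.

0.690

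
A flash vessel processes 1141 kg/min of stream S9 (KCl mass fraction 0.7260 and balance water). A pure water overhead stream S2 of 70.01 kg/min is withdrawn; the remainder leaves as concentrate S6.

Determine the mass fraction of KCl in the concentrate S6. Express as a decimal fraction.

KCl is not removed: 1141×0.726 = 828.37 kg/min of KCl enters S6.
Concentrate = 1141 − 70.01 = 1071 kg/min.
Mass fraction = 828.37/1071 = 0.7735.

0.7735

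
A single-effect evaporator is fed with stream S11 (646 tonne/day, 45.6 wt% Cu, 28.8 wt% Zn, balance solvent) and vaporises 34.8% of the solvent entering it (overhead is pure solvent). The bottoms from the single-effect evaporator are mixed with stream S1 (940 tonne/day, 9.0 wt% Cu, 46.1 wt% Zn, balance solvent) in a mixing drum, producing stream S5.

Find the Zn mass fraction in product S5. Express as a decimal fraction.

Vapour removed = 0.348×0.256×646 = 57.551 tonne/day; concentrate = 588.45 tonne/day.
Zn reaching the mixer = 186.05 (from concentrate) + 940×0.461 = 619.39 tonne/day.
Product flow = 588.45 + 940 = 1528.4 tonne/day; Zn fraction = 0.405.

0.405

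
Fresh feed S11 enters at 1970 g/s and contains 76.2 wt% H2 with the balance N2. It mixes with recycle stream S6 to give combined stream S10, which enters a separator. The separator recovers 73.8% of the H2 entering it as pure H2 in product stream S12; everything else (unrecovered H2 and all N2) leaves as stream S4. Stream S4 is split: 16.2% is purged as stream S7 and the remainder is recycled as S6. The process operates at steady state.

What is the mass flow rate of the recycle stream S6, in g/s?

N2 enters only via S11 and leaves only via the purge: 1970×0.238 = 0.162×(N2 in S4), and the separator passes all N2, so N2 in S10 = N2 in S4 = 2894.2 g/s.
H2 in S10: m_A = 1970×0.762 + (1−0.162)·(1−0.738)·m_A, so m_A = 1501.1/0.7804 = 1923.4 g/s.
S4 = (1−0.738)×1923.4 + 2894.2 = 3398.1 g/s.
Recycle S6 = (1−0.162)×3398.1 = 2847.6 g/s.

2848 g/s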